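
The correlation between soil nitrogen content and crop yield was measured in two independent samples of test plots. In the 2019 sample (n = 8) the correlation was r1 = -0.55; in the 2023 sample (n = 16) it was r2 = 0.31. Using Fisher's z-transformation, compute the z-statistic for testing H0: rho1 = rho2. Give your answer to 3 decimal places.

Fisher z-transforms: z1 = atanh(-0.55) = -0.618381, z2 = atanh(0.31) = 0.320545; difference d = -0.938926
Var(d) = 1/5 + 1/13 = 0.2000000 + 0.0769231 = 0.2769231
z = d/√Var(d) = -0.938926 / √0.2769231 = -0.938926 / 0.526235 = -1.784

-1.784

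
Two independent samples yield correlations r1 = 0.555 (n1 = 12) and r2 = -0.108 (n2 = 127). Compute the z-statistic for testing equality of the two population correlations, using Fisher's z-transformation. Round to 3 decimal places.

2.126

z1 = atanh(0.555) = 0.625578,  z2 = atanh(-0.108) = -0.108423
SE = √(1/(n1−3) + 1/(n2−3)) = √(1/9 + 1/124) = √(0.1111111 + 0.0080645) = √0.1191756 = 0.345218
z = (z1 − z2)/SE = (0.625578 − (-0.108423)) / 0.345218 = 0.734001 / 0.345218 = 2.126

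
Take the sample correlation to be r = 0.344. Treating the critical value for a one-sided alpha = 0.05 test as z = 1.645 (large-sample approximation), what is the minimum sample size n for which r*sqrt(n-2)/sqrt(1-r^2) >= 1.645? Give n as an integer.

23

r√(n−2)/√(1−r²) ≥ 1.645  ⇔  n−2 ≥ (1.645)²·(1−r²)/r²
(1−r²)/r² = (1−0.118336)/0.118336 = 7.4505
n ≥ 2 + 2.706025·7.4505 = 2 + 20.1612 = 22.1612
⌈22.1612⌉ = 23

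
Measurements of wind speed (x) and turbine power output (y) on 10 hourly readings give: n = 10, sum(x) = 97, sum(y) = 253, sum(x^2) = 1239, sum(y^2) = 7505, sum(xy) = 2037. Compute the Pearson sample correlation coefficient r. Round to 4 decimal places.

S_xy = nΣxy − ΣxΣy = 10·2037 − 97·253 = 20370 − 24541 = -4171
S_xx = nΣx² − (Σx)² = 10·1239 − 97² = 12390 − 9409 = 2981
S_yy = nΣy² − (Σy)² = 10·7505 − 253² = 75050 − 64009 = 11041
r = S_xy / √(S_xx·S_yy) = -4171 / √(2981·11041) = -4171 / √32913221 = -4171 / 5737.0045 = -0.7270

-0.7270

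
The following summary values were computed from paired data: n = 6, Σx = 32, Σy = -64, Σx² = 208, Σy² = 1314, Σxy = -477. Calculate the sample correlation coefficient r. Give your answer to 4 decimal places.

Numerator: nΣxy − (Σx)(Σy) = 6·(-477) − (32)(-64) = -814
Denominator: √[(nΣx²−(Σx)²)(nΣy²−(Σy)²)]
  nΣx²−(Σx)² = 6·208 − 1024 = 224;  nΣy²−(Σy)² = 6·1314 − 4096 = 3788
  √(224·3788) = √848512 = 921.1471
r = -814 / 921.1471 = -0.8837

-0.8837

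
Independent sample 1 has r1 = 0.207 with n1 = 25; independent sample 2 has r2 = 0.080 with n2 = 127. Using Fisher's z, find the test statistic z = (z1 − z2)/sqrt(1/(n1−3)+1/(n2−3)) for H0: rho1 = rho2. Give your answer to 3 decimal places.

0.561

Fisher z-transforms: z1 = atanh(0.207) = 0.210035, z2 = atanh(0.080) = 0.080171; difference d = 0.129864
Var(d) = 1/22 + 1/124 = 0.0454545 + 0.0080645 = 0.0535190
z = d/√Var(d) = 0.129864 / √0.0535190 = 0.129864 / 0.231342 = 0.561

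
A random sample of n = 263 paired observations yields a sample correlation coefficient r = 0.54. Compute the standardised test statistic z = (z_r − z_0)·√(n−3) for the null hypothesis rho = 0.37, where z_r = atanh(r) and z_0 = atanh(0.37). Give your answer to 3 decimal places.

z_r = atanh(0.54) = 0.604156,  z_0 = atanh(0.37) = 0.388423
SE = 1/√(n−3) = 1/√260 = 0.062017
z = (z_r − z_0)/SE = (0.604156 − 0.388423) / 0.062017 = 0.215733 / 0.062017 = 3.479

3.479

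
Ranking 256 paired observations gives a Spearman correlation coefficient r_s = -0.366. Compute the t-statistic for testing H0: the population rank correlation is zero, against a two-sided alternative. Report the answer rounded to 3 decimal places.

1 − r_s² = 1 − 0.133956 = 0.866044;  √(1−r_s²) = 0.930615
√(n−2) = √254 = 15.937377
t = r_s·√(n−2)/√(1−r_s²) = -0.366 · 15.937377 / 0.930615 = -6.268

-6.268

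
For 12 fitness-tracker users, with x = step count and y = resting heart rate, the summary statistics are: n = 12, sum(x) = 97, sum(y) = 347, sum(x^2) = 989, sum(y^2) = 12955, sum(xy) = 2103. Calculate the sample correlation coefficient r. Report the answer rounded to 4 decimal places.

S_xy = nΣxy − ΣxΣy = 12·2103 − 97·347 = 25236 − 33659 = -8423
S_xx = nΣx² − (Σx)² = 12·989 − 97² = 11868 − 9409 = 2459
S_yy = nΣy² − (Σy)² = 12·12955 − 347² = 155460 − 120409 = 35051
r = S_xy / √(S_xx·S_yy) = -8423 / √(2459·35051) = -8423 / √86190409 = -8423 / 9283.8790 = -0.9073

-0.9073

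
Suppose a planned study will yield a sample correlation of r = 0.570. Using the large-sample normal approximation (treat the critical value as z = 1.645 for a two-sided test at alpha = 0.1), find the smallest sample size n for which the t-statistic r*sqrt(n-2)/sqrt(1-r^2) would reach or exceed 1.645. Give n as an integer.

8

Need r·√(n−2)/√(1−r²) ≥ 1.645
√(n−2) ≥ 1.645·√(1−0.324900) / 0.570 = 1.645·0.821645 / 0.570 = 2.3712
n−2 ≥ 5.6226  ⇒  n ≥ 7.6226
Smallest integer n = 8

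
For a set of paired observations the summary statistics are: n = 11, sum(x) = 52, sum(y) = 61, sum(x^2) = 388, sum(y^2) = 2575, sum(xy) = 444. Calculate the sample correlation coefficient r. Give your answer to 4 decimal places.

0.2760

Numerator: nΣxy − (Σx)(Σy) = 11·444 − (52)(61) = 1712
Denominator: √[(nΣx²−(Σx)²)(nΣy²−(Σy)²)]
  nΣx²−(Σx)² = 11·388 − 2704 = 1564;  nΣy²−(Σy)² = 11·2575 − 3721 = 24604
  √(1564·24604) = √38480656 = 6203.2778
r = 1712 / 6203.2778 = 0.2760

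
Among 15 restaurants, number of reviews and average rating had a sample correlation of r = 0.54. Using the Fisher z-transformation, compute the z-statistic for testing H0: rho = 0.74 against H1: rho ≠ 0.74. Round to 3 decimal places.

Fisher z: atanh(0.54) = 0.604156, atanh(0.74) = 0.950479
z = (z_r − z_0)·√(n−3) = (0.604156 − 0.950479)·√12 = -0.346323 · 3.464102 = -1.200

-1.200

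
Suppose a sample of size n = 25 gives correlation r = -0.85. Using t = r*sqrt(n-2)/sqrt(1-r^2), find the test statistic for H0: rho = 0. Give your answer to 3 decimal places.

-7.738

1 − r² = 1 − 0.7225 = 0.2775;  √(1−r²) = 0.526783
√(n−2) = √23 = 4.795832
t = r·√(n−2)/√(1−r²) = -0.85 · 4.795832 / 0.526783 = -7.738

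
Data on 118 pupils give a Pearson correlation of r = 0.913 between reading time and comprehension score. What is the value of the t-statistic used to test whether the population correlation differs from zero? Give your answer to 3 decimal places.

1 − r² = 1 − 0.833569 = 0.166431;  √(1−r²) = 0.407960
√(n−2) = √116 = 10.770330
t = r·√(n−2)/√(1−r²) = 0.913 · 10.770330 / 0.407960 = 24.104

24.104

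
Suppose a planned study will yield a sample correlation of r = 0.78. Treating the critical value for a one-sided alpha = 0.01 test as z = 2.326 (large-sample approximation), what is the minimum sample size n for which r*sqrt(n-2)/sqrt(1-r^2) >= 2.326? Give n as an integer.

6

r√(n−2)/√(1−r²) ≥ 2.326  ⇔  n−2 ≥ (2.326)²·(1−r²)/r²
(1−r²)/r² = (1−0.6084)/0.6084 = 0.6437
n ≥ 2 + 5.410276·0.6437 = 2 + 3.4826 = 5.4826
⌈5.4826⌉ = 6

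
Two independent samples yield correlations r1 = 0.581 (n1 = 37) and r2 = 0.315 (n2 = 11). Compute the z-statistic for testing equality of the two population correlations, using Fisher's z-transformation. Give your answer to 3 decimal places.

Fisher z-transforms: z1 = atanh(0.581) = 0.663971, z2 = atanh(0.315) = 0.326087; difference d = 0.337884
Var(d) = 1/34 + 1/8 = 0.0294118 + 0.1250000 = 0.1544118
z = d/√Var(d) = 0.337884 / √0.1544118 = 0.337884 / 0.392953 = 0.860

0.860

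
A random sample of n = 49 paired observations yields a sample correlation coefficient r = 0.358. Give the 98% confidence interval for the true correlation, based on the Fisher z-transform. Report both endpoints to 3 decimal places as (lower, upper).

z_r = atanh(0.358) = 0.374590;  SE = 1/√(n−3) = 1/√46 = 0.147442
z-limits: 0.374590 ± 2.326·0.147442 = 0.374590 ± 0.342950 = [0.031640, 0.717540]
ρ-limits: (tanh 0.031640, tanh 0.717540) = (0.032, 0.615)

(0.032, 0.615)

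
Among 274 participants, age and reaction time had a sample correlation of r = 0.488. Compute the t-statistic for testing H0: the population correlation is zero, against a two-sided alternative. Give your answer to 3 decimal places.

9.221

1 − r² = 1 − 0.238144 = 0.761856;  √(1−r²) = 0.872844
√(n−2) = √272 = 16.492423
t = r·√(n−2)/√(1−r²) = 0.488 · 16.492423 / 0.872844 = 9.221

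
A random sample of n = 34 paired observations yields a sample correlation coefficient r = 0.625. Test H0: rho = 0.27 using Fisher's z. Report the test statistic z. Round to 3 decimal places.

Fisher z: atanh(0.625) = 0.733169, atanh(0.27) = 0.276864
z = (z_r − z_0)·√(n−3) = (0.733169 − 0.276864)·√31 = 0.456305 · 5.567764 = 2.541

2.541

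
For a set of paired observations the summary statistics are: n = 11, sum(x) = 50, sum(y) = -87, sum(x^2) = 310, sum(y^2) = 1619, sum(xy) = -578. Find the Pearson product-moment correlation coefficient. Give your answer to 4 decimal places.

S_xy = nΣxy − ΣxΣy = 11·(-578) − 50·(-87) = -6358 − (-4350) = -2008
S_xx = nΣx² − (Σx)² = 11·310 − 50² = 3410 − 2500 = 910
S_yy = nΣy² − (Σy)² = 11·1619 − (-87)² = 17809 − 7569 = 10240
r = S_xy / √(S_xx·S_yy) = -2008 / √(910·10240) = -2008 / √9318400 = -2008 / 3052.6054 = -0.6578

-0.6578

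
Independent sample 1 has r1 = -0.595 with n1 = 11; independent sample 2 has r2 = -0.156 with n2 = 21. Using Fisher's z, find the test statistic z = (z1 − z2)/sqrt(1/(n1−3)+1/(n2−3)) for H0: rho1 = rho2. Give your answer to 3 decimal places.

-1.243

Fisher z-transforms: z1 = atanh(-0.595) = -0.685371, z2 = atanh(-0.156) = -0.157284; difference d = -0.528087
Var(d) = 1/8 + 1/18 = 0.1250000 + 0.0555556 = 0.1805556
z = d/√Var(d) = -0.528087 / √0.1805556 = -0.528087 / 0.424918 = -1.243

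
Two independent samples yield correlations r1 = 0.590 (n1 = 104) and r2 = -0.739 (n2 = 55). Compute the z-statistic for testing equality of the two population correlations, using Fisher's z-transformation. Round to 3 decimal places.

9.526

Fisher z-transforms: z1 = atanh(0.590) = 0.677666, z2 = atanh(-0.739) = -0.948273; difference d = 1.625939
Var(d) = 1/101 + 1/52 = 0.0099010 + 0.0192308 = 0.0291318
z = d/√Var(d) = 1.625939 / √0.0291318 = 1.625939 / 0.170680 = 9.526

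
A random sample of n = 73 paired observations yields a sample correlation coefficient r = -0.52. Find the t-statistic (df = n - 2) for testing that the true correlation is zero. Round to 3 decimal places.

-5.130

t = r·√(n−2) / √(1−r²) with r = -0.52, n = 73
  = -0.52·√71 / √(1 − 0.2704)
  = -0.52·8.426150 / 0.854166
  = -4.381598 / 0.854166 = -5.130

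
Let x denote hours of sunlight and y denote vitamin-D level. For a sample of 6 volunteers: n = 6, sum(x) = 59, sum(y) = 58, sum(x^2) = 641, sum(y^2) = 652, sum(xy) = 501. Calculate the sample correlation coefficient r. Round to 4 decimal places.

S_xy = nΣxy − ΣxΣy = 6·501 − 59·58 = 3006 − 3422 = -416
S_xx = nΣx² − (Σx)² = 6·641 − 59² = 3846 − 3481 = 365
S_yy = nΣy² − (Σy)² = 6·652 − 58² = 3912 − 3364 = 548
r = S_xy / √(S_xx·S_yy) = -416 / √(365·548) = -416 / √200020 = -416 / 447.2360 = -0.9302

-0.9302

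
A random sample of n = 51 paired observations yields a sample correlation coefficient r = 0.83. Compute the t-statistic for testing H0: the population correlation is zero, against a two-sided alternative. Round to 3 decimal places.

10.417

1 − r² = 1 − 0.6889 = 0.3111;  √(1−r²) = 0.557763
√(n−2) = √49 = 7.000000
t = r·√(n−2)/√(1−r²) = 0.83 · 7.000000 / 0.557763 = 10.417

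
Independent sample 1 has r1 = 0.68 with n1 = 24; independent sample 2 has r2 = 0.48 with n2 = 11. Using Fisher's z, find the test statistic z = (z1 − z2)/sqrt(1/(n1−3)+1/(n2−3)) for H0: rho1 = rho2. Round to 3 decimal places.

z1 = atanh(0.68) = 0.829114,  z2 = atanh(0.48) = 0.522984
SE = √(1/(n1−3) + 1/(n2−3)) = √(1/21 + 1/8) = √(0.0476190 + 0.1250000) = √0.1726190 = 0.415474
z = (z1 − z2)/SE = (0.829114 − 0.522984) / 0.415474 = 0.306130 / 0.415474 = 0.737

0.737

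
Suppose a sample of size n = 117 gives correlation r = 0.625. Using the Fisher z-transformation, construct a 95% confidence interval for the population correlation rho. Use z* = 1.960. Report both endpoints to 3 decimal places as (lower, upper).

(0.500, 0.724)

Fisher z: z_r = atanh(r) = ½·ln((1+0.625)/(1−0.625)) = 0.733169
SE(z) = 1/√(n−3) = 1/√114 = 0.093659
95% ⇒ z* = 1.960; margin = 1.960·0.093659 = 0.183572
CI on z-scale: (0.549597, 0.916741)
Back-transform: tanh(0.549597) = 0.500218, tanh(0.916741) = 0.724352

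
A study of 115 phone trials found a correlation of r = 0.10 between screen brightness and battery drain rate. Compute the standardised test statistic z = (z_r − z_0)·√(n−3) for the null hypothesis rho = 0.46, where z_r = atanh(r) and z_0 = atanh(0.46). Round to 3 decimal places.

-4.201

Fisher z: atanh(0.10) = 0.100335, atanh(0.46) = 0.497311
z = (z_r − z_0)·√(n−3) = (0.100335 − 0.497311)·√112 = -0.396976 · 10.583005 = -4.201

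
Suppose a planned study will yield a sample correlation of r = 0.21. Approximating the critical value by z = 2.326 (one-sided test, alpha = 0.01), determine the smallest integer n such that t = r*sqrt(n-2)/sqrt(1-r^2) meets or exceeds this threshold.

120

r√(n−2)/√(1−r²) ≥ 2.326  ⇔  n−2 ≥ (2.326)²·(1−r²)/r²
(1−r²)/r² = (1−0.0441)/0.0441 = 21.6757
n ≥ 2 + 5.410276·21.6757 = 2 + 117.2715 = 119.2715
⌈119.2715⌉ = 120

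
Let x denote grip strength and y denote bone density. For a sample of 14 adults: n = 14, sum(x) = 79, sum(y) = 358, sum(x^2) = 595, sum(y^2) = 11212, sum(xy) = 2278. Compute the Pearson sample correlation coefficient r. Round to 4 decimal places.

0.4654

Numerator: nΣxy − (Σx)(Σy) = 14·2278 − (79)(358) = 3610
Denominator: √[(nΣx²−(Σx)²)(nΣy²−(Σy)²)]
  nΣx²−(Σx)² = 14·595 − 6241 = 2089;  nΣy²−(Σy)² = 14·11212 − 128164 = 28804
  √(2089·28804) = √60171556 = 7757.0327
r = 3610 / 7757.0327 = 0.4654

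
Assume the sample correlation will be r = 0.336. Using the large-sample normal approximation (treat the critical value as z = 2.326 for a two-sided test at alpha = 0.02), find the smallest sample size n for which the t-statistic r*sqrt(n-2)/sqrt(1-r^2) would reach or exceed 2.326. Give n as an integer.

45

Need r·√(n−2)/√(1−r²) ≥ 2.326
√(n−2) ≥ 2.326·√(1−0.112896) / 0.336 = 2.326·0.941862 / 0.336 = 6.5202
n−2 ≥ 42.5130  ⇒  n ≥ 44.5130
Smallest integer n = 45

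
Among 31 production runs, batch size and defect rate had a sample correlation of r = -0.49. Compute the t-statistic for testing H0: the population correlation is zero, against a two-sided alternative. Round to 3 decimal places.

-3.027

1 − r² = 1 − 0.2401 = 0.7599;  √(1−r²) = 0.871722
√(n−2) = √29 = 5.385165
t = r·√(n−2)/√(1−r²) = -0.49 · 5.385165 / 0.871722 = -3.027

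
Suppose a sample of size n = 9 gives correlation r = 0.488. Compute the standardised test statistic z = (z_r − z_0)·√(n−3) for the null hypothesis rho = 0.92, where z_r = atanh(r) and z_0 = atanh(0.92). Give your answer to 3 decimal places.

-2.586

Fisher z: atanh(0.488) = 0.533432, atanh(0.92) = 1.589027
z = (z_r − z_0)·√(n−3) = (0.533432 − 1.589027)·√6 = -1.055595 · 2.449490 = -2.586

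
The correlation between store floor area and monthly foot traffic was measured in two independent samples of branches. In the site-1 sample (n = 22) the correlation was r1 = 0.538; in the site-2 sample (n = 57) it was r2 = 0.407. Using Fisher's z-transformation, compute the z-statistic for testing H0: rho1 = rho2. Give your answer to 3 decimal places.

Fisher z-transforms: z1 = atanh(0.538) = 0.601337, z2 = atanh(0.407) = 0.432010; difference d = 0.169327
Var(d) = 1/19 + 1/54 = 0.0526316 + 0.0185185 = 0.0711501
z = d/√Var(d) = 0.169327 / √0.0711501 = 0.169327 / 0.266740 = 0.635

0.635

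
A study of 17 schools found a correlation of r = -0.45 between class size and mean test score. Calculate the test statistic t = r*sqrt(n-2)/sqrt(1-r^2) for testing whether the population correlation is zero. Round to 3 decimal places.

1 − r² = 1 − 0.2025 = 0.7975;  √(1−r²) = 0.893029
√(n−2) = √15 = 3.872983
t = r·√(n−2)/√(1−r²) = -0.45 · 3.872983 / 0.893029 = -1.952

-1.952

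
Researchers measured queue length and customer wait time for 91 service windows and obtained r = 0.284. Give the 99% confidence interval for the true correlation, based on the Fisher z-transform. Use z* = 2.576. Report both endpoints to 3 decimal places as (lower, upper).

(0.017, 0.513)

Fisher z: z_r = atanh(r) = ½·ln((1+0.284)/(1−0.284)) = 0.292028
SE(z) = 1/√(n−3) = 1/√88 = 0.106600
99% ⇒ z* = 2.576; margin = 2.576·0.106600 = 0.274602
CI on z-scale: (0.017426, 0.566630)
Back-transform: tanh(0.017426) = 0.017424, tanh(0.566630) = 0.512880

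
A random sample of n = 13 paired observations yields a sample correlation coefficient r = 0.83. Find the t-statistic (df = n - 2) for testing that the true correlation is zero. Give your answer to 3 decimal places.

4.935

1 − r² = 1 − 0.6889 = 0.3111;  √(1−r²) = 0.557763
√(n−2) = √11 = 3.316625
t = r·√(n−2)/√(1−r²) = 0.83 · 3.316625 / 0.557763 = 4.935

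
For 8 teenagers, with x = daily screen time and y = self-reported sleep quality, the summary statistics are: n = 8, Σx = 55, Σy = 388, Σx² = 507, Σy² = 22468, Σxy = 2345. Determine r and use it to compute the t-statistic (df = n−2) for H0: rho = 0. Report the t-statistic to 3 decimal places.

-1.305

S_xy = nΣxy − ΣxΣy = 8·2345 − 55·388 = 18760 − 21340 = -2580
S_xx = nΣx² − (Σx)² = 8·507 − 55² = 4056 − 3025 = 1031
S_yy = nΣy² − (Σy)² = 8·22468 − 388² = 179744 − 150544 = 29200
r = S_xy / √(S_xx·S_yy) = -2580 / √(1031·29200) = -2580 / √30105200 = -2580 / 5486.8206 = -0.4702
t = r·√(n−2)/√(1−r²) = -0.4702·√6 / √(1−0.221088) = -1.151750 / 0.882560 = -1.305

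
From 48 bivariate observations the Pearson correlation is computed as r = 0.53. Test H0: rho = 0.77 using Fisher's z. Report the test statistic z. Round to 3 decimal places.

-2.886

z_r = atanh(0.53) = 0.590145,  z_0 = atanh(0.77) = 1.020328
SE = 1/√(n−3) = 1/√45 = 0.149071
z = (z_r − z_0)/SE = (0.590145 − 1.020328) / 0.149071 = -0.430183 / 0.149071 = -2.886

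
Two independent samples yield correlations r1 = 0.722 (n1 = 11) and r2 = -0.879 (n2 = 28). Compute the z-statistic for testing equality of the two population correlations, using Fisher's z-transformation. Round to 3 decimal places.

z1 = atanh(0.722) = 0.911810,  z2 = atanh(-0.879) = -1.371352
SE = √(1/(n1−3) + 1/(n2−3)) = √(1/8 + 1/25) = √(0.1250000 + 0.0400000) = √0.1650000 = 0.406202
z = (z1 − z2)/SE = (0.911810 − (-1.371352)) / 0.406202 = 2.283162 / 0.406202 = 5.621

5.621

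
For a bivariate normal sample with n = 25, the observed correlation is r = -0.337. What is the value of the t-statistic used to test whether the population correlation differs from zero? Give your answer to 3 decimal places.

t = r·√(n−2) / √(1−r²) with r = -0.337, n = 25
  = -0.337·√23 / √(1 − 0.113569)
  = -0.337·4.795832 / 0.941505
  = -1.616195 / 0.941505 = -1.717

-1.717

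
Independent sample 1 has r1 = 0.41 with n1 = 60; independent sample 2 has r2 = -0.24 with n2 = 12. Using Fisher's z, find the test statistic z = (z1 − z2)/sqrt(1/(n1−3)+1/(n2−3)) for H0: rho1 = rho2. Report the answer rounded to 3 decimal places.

z1 = atanh(0.41) = 0.435611,  z2 = atanh(-0.24) = -0.244774
SE = √(1/(n1−3) + 1/(n2−3)) = √(1/57 + 1/9) = √(0.0175439 + 0.1111111) = √0.1286550 = 0.358685
z = (z1 − z2)/SE = (0.435611 − (-0.244774)) / 0.358685 = 0.680385 / 0.358685 = 1.897

1.897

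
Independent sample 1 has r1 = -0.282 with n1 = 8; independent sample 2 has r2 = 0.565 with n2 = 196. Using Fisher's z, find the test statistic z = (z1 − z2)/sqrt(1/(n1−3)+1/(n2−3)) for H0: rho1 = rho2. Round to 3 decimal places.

-2.053

z1 = atanh(-0.282) = -0.289854,  z2 = atanh(0.565) = 0.640148
SE = √(1/(n1−3) + 1/(n2−3)) = √(1/5 + 1/193) = √(0.2000000 + 0.0051813) = √0.2051813 = 0.452969
z = (z1 − z2)/SE = (-0.289854 − 0.640148) / 0.452969 = -0.930002 / 0.452969 = -2.053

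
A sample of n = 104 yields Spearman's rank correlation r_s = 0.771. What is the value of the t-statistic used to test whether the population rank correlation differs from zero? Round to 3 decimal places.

1 − r_s² = 1 − 0.594441 = 0.405559;  √(1−r_s²) = 0.636835
√(n−2) = √102 = 10.099505
t = r_s·√(n−2)/√(1−r_s²) = 0.771 · 10.099505 / 0.636835 = 12.227

12.227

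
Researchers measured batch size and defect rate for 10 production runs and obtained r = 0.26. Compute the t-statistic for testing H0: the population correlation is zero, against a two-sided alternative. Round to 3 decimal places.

t = r·√(n−2) / √(1−r²) with r = 0.26, n = 10
  = 0.26·√8 / √(1 − 0.0676)
  = 0.26·2.828427 / 0.965609
  = 0.735391 / 0.965609 = 0.762

0.762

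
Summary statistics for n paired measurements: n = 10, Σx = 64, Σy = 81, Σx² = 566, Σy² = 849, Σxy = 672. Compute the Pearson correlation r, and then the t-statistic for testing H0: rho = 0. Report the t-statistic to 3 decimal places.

Numerator: nΣxy − (Σx)(Σy) = 10·672 − (64)(81) = 1536
Denominator: √[(nΣx²−(Σx)²)(nΣy²−(Σy)²)]
  nΣx²−(Σx)² = 10·566 − 4096 = 1564;  nΣy²−(Σy)² = 10·849 − 6561 = 1929
  √(1564·1929) = √3016956 = 1736.9387
r = 1536 / 1736.9387 = 0.8843
t = r·√(n−2)/√(1−r²) = 0.8843·√8 / √(1−0.781986) = 2.501178 / 0.466920 = 5.357

5.357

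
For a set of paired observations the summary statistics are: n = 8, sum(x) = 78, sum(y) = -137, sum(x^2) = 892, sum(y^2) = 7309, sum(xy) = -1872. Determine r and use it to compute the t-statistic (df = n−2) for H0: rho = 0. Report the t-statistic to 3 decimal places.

-2.174

S_xy = nΣxy − ΣxΣy = 8·(-1872) − 78·(-137) = -14976 − (-10686) = -4290
S_xx = nΣx² − (Σx)² = 8·892 − 78² = 7136 − 6084 = 1052
S_yy = nΣy² − (Σy)² = 8·7309 − (-137)² = 58472 − 18769 = 39703
r = S_xy / √(S_xx·S_yy) = -4290 / √(1052·39703) = -4290 / √41767556 = -4290 / 6462.7824 = -0.6638
t = r·√(n−2)/√(1−r²) = -0.6638·√6 / √(1−0.440630) = -1.625971 / 0.747910 = -2.174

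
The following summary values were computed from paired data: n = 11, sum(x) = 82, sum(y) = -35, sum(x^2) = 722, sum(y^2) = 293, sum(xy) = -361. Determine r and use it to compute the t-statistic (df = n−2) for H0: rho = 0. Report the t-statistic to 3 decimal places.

S_xy = nΣxy − ΣxΣy = 11·(-361) − 82·(-35) = -3971 − (-2870) = -1101
S_xx = nΣx² − (Σx)² = 11·722 − 82² = 7942 − 6724 = 1218
S_yy = nΣy² − (Σy)² = 11·293 − (-35)² = 3223 − 1225 = 1998
r = S_xy / √(S_xx·S_yy) = -1101 / √(1218·1998) = -1101 / √2433564 = -1101 / 1559.9885 = -0.7058
t = r·√(n−2)/√(1−r²) = -0.7058·√9 / √(1−0.498154) = -2.117400 / 0.708411 = -2.989

-2.989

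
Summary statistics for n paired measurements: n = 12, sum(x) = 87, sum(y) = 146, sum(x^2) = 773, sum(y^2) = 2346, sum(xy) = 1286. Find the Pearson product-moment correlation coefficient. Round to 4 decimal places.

0.7992

Numerator: nΣxy − (Σx)(Σy) = 12·1286 − (87)(146) = 2730
Denominator: √[(nΣx²−(Σx)²)(nΣy²−(Σy)²)]
  nΣx²−(Σx)² = 12·773 − 7569 = 1707;  nΣy²−(Σy)² = 12·2346 − 21316 = 6836
  √(1707·6836) = √11669052 = 3415.9994
r = 2730 / 3415.9994 = 0.7992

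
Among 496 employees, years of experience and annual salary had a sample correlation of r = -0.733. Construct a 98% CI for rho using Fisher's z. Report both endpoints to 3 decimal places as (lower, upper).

Fisher z: z_r = atanh(r) = ½·ln((1+(-0.733))/(1−(-0.733))) = -0.935180
SE(z) = 1/√(n−3) = 1/√493 = 0.045038
98% ⇒ z* = 2.326; margin = 2.326·0.045038 = 0.104758
CI on z-scale: (-1.039938, -0.830422)
Back-transform: tanh(-1.039938) = -0.777864, tanh(-0.830422) = -0.680703

(-0.778, -0.681)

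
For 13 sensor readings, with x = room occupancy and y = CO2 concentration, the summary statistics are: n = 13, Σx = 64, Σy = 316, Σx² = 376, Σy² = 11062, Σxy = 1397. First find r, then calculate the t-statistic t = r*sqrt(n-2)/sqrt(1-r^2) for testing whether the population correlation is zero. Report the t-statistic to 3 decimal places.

S_xy = nΣxy − ΣxΣy = 13·1397 − 64·316 = 18161 − 20224 = -2063
S_xx = nΣx² − (Σx)² = 13·376 − 64² = 4888 − 4096 = 792
S_yy = nΣy² − (Σy)² = 13·11062 − 316² = 143806 − 99856 = 43950
r = S_xy / √(S_xx·S_yy) = -2063 / √(792·43950) = -2063 / √34808400 = -2063 / 5899.8644 = -0.3497
t = r·√(n−2)/√(1−r²) = -0.3497·√11 / √(1−0.122290) = -1.159824 / 0.936862 = -1.238

-1.238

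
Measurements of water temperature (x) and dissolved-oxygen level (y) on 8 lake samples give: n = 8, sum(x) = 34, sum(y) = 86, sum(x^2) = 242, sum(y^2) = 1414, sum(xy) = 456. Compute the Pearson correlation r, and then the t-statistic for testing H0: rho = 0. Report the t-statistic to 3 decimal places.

S_xy = nΣxy − ΣxΣy = 8·456 − 34·86 = 3648 − 2924 = 724
S_xx = nΣx² − (Σx)² = 8·242 − 34² = 1936 − 1156 = 780
S_yy = nΣy² − (Σy)² = 8·1414 − 86² = 11312 − 7396 = 3916
r = S_xy / √(S_xx·S_yy) = 724 / √(780·3916) = 724 / √3054480 = 724 / 1747.7071 = 0.4143
t = r·√(n−2)/√(1−r²) = 0.4143·√6 / √(1−0.171644) = 1.014824 / 0.910141 = 1.115

1.115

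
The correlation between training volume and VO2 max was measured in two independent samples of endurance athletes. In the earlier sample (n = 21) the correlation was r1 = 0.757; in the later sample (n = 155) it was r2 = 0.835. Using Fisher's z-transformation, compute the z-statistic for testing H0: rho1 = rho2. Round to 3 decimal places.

z1 = atanh(0.757) = 0.989151,  z2 = atanh(0.835) = 1.204427
SE = √(1/(n1−3) + 1/(n2−3)) = √(1/18 + 1/152) = √(0.0555556 + 0.0065789) = √0.0621345 = 0.249268
z = (z1 − z2)/SE = (0.989151 − 1.204427) / 0.249268 = -0.215276 / 0.249268 = -0.864

-0.864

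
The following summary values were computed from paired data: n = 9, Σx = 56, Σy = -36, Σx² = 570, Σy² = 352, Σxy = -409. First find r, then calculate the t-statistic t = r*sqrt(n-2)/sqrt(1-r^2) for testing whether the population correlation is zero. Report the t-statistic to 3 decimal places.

Numerator: nΣxy − (Σx)(Σy) = 9·(-409) − (56)(-36) = -1665
Denominator: √[(nΣx²−(Σx)²)(nΣy²−(Σy)²)]
  nΣx²−(Σx)² = 9·570 − 3136 = 1994;  nΣy²−(Σy)² = 9·352 − 1296 = 1872
  √(1994·1872) = √3732768 = 1932.0373
r = -1665 / 1932.0373 = -0.8618
t = r·√(n−2)/√(1−r²) = -0.8618·√7 / √(1−0.742699) = -2.280108 / 0.507248 = -4.495

-4.495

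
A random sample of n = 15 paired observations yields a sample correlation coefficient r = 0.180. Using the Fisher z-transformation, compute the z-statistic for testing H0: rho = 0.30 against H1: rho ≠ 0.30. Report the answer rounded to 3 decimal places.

-0.442

z_r = atanh(0.180) = 0.181983,  z_0 = atanh(0.30) = 0.309520
SE = 1/√(n−3) = 1/√12 = 0.288675
z = (z_r − z_0)/SE = (0.181983 − 0.309520) / 0.288675 = -0.127537 / 0.288675 = -0.442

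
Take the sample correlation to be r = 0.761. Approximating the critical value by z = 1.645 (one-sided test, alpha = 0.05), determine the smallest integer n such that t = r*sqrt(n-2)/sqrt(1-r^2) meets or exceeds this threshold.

4

r√(n−2)/√(1−r²) ≥ 1.645  ⇔  n−2 ≥ (1.645)²·(1−r²)/r²
(1−r²)/r² = (1−0.579121)/0.579121 = 0.7268
n ≥ 2 + 2.706025·0.7268 = 2 + 1.9667 = 3.9667
⌈3.9667⌉ = 4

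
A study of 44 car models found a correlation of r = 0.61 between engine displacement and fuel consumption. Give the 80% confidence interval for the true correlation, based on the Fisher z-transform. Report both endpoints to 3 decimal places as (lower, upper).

Fisher z: z_r = atanh(r) = ½·ln((1+0.61)/(1−0.61)) = 0.708921
SE(z) = 1/√(n−3) = 1/√41 = 0.156174
80% ⇒ z* = 1.282; margin = 1.282·0.156174 = 0.200215
CI on z-scale: (0.508706, 0.909136)
Back-transform: tanh(0.508706) = 0.468936, tanh(0.909136) = 0.720717

(0.469, 0.721)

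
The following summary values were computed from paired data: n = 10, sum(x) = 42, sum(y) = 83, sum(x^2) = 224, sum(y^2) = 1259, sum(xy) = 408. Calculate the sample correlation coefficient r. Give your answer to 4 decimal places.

0.3606

S_xy = nΣxy − ΣxΣy = 10·408 − 42·83 = 4080 − 3486 = 594
S_xx = nΣx² − (Σx)² = 10·224 − 42² = 2240 − 1764 = 476
S_yy = nΣy² − (Σy)² = 10·1259 − 83² = 12590 − 6889 = 5701
r = S_xy / √(S_xx·S_yy) = 594 / √(476·5701) = 594 / √2713676 = 594 / 1647.3239 = 0.3606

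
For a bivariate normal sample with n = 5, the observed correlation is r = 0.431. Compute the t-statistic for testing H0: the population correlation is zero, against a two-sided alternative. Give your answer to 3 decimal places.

t = r·√(n−2) / √(1−r²) with r = 0.431, n = 5
  = 0.431·√3 / √(1 − 0.185761)
  = 0.431·1.732051 / 0.902352
  = 0.746514 / 0.902352 = 0.827

0.827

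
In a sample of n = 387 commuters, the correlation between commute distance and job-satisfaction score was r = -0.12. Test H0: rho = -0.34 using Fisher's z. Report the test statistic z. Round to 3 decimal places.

4.576

Fisher z: atanh(-0.12) = -0.120581, atanh(-0.34) = -0.354093
z = (z_r − z_0)·√(n−3) = (-0.120581 − (-0.354093))·√384 = 0.233512 · 19.595918 = 4.576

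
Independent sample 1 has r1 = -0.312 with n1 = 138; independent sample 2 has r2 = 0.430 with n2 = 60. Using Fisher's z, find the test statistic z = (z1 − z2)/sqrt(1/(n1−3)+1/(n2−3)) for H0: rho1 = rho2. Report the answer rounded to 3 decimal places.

Fisher z-transforms: z1 = atanh(-0.312) = -0.322760, z2 = atanh(0.430) = 0.459897; difference d = -0.782657
Var(d) = 1/135 + 1/57 = 0.0074074 + 0.0175439 = 0.0249513
z = d/√Var(d) = -0.782657 / √0.0249513 = -0.782657 / 0.157960 = -4.955

-4.955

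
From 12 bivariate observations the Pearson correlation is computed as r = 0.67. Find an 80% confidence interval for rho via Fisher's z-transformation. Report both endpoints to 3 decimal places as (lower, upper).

Fisher z: z_r = atanh(r) = ½·ln((1+0.67)/(1−0.67)) = 0.810743
SE(z) = 1/√(n−3) = 1/√9 = 0.333333
80% ⇒ z* = 1.282; margin = 1.282·0.333333 = 0.427333
CI on z-scale: (0.383410, 1.238076)
Back-transform: tanh(0.383410) = 0.365665, tanh(1.238076) = 0.844906

(0.366, 0.845)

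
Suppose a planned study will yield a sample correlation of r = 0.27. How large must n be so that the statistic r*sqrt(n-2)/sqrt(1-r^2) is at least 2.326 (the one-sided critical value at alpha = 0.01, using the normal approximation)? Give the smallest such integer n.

r√(n−2)/√(1−r²) ≥ 2.326  ⇔  n−2 ≥ (2.326)²·(1−r²)/r²
(1−r²)/r² = (1−0.0729)/0.0729 = 12.7174
n ≥ 2 + 5.410276·12.7174 = 2 + 68.8046 = 70.8046
⌈70.8046⌉ = 71

71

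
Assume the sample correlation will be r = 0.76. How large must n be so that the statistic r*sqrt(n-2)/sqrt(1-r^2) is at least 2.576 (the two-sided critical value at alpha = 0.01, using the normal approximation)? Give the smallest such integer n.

r√(n−2)/√(1−r²) ≥ 2.576  ⇔  n−2 ≥ (2.576)²·(1−r²)/r²
(1−r²)/r² = (1−0.5776)/0.5776 = 0.7313
n ≥ 2 + 6.635776·0.7313 = 2 + 4.8527 = 6.8527
⌈6.8527⌉ = 7

7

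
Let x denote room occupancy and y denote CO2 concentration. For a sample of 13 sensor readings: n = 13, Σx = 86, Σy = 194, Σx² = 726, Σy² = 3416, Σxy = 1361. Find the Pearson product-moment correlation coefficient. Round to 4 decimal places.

Numerator: nΣxy − (Σx)(Σy) = 13·1361 − (86)(194) = 1009
Denominator: √[(nΣx²−(Σx)²)(nΣy²−(Σy)²)]
  nΣx²−(Σx)² = 13·726 − 7396 = 2042;  nΣy²−(Σy)² = 13·3416 − 37636 = 6772
  √(2042·6772) = √13828424 = 3718.6589
r = 1009 / 3718.6589 = 0.2713

0.2713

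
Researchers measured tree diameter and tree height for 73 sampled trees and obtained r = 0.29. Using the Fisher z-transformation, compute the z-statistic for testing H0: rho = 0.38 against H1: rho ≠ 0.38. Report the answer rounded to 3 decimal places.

-0.849

Fisher z: atanh(0.29) = 0.298566, atanh(0.38) = 0.400060
z = (z_r − z_0)·√(n−3) = (0.298566 − 0.400060)·√70 = -0.101494 · 8.366600 = -0.849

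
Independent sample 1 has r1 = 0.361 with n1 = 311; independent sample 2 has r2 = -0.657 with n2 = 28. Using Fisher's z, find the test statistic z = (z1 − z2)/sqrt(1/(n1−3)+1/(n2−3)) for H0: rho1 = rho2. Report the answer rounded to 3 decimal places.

z1 = atanh(0.361) = 0.378035,  z2 = atanh(-0.657) = -0.787517
SE = √(1/(n1−3) + 1/(n2−3)) = √(1/308 + 1/25) = √(0.0032468 + 0.0400000) = √0.0432468 = 0.207959
z = (z1 − z2)/SE = (0.378035 − (-0.787517)) / 0.207959 = 1.165552 / 0.207959 = 5.605

5.605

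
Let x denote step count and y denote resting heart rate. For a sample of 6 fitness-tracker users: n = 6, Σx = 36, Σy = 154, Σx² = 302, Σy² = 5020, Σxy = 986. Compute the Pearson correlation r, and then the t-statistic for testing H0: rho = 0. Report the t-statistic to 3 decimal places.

S_xy = nΣxy − ΣxΣy = 6·986 − 36·154 = 5916 − 5544 = 372
S_xx = nΣx² − (Σx)² = 6·302 − 36² = 1812 − 1296 = 516
S_yy = nΣy² − (Σy)² = 6·5020 − 154² = 30120 − 23716 = 6404
r = S_xy / √(S_xx·S_yy) = 372 / √(516·6404) = 372 / √3304464 = 372 / 1817.8185 = 0.2046
t = r·√(n−2)/√(1−r²) = 0.2046·√4 / √(1−0.041861) = 0.409200 / 0.978846 = 0.418

0.418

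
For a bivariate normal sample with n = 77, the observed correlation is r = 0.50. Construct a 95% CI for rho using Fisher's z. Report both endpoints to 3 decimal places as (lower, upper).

Fisher z: z_r = atanh(r) = ½·ln((1+0.50)/(1−0.50)) = 0.549306
SE(z) = 1/√(n−3) = 1/√74 = 0.116248
95% ⇒ z* = 1.960; margin = 1.960·0.116248 = 0.227846
CI on z-scale: (0.321460, 0.777152)
Back-transform: tanh(0.321460) = 0.310826, tanh(0.777152) = 0.651069

(0.311, 0.651)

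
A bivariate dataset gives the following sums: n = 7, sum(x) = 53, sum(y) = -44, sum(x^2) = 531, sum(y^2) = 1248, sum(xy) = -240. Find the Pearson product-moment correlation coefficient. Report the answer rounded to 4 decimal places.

S_xy = nΣxy − ΣxΣy = 7·(-240) − 53·(-44) = -1680 − (-2332) = 652
S_xx = nΣx² − (Σx)² = 7·531 − 53² = 3717 − 2809 = 908
S_yy = nΣy² − (Σy)² = 7·1248 − (-44)² = 8736 − 1936 = 6800
r = S_xy / √(S_xx·S_yy) = 652 / √(908·6800) = 652 / √6174400 = 652 / 2484.8340 = 0.2624

0.2624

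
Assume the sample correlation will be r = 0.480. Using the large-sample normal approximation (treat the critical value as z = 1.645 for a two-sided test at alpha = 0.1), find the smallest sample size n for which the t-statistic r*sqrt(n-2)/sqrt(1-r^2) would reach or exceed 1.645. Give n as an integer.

12

r√(n−2)/√(1−r²) ≥ 1.645  ⇔  n−2 ≥ (1.645)²·(1−r²)/r²
(1−r²)/r² = (1−0.230400)/0.230400 = 3.3403
n ≥ 2 + 2.706025·3.3403 = 2 + 9.0389 = 11.0389
⌈11.0389⌉ = 12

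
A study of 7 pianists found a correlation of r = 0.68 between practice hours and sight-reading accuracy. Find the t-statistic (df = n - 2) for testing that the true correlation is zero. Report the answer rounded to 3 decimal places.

2.074

t = r·√(n−2) / √(1−r²) with r = 0.68, n = 7
  = 0.68·√5 / √(1 − 0.4624)
  = 0.68·2.236068 / 0.733212
  = 1.520526 / 0.733212 = 2.074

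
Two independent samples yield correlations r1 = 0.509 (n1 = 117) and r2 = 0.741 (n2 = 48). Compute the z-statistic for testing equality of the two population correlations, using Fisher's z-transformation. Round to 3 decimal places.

z1 = atanh(0.509) = 0.561379,  z2 = atanh(0.741) = 0.952693
SE = √(1/(n1−3) + 1/(n2−3)) = √(1/114 + 1/45) = √(0.0087719 + 0.0222222) = √0.0309941 = 0.176051
z = (z1 − z2)/SE = (0.561379 − 0.952693) / 0.176051 = -0.391314 / 0.176051 = -2.223

-2.223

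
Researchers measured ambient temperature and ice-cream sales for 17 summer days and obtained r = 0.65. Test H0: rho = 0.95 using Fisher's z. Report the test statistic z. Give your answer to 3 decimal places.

-3.953

Fisher z: atanh(0.65) = 0.775299, atanh(0.95) = 1.831781
z = (z_r − z_0)·√(n−3) = (0.775299 − 1.831781)·√14 = -1.056482 · 3.741657 = -3.953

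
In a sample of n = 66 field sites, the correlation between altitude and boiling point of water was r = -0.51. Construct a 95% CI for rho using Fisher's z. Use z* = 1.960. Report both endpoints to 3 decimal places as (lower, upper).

z_r = atanh(-0.51) = -0.562730;  SE = 1/√(n−3) = 1/√63 = 0.125988
z-limits: -0.562730 ± 1.960·0.125988 = -0.562730 ± 0.246936 = [-0.809666, -0.315794]
ρ-limits: (tanh -0.809666, tanh -0.315794) = (-0.669, -0.306)

(-0.669, -0.306)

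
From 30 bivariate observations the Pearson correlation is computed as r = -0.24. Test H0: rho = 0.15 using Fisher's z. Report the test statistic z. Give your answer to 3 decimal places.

-2.057

z_r = atanh(-0.24) = -0.244774,  z_0 = atanh(0.15) = 0.151140
SE = 1/√(n−3) = 1/√27 = 0.192450
z = (z_r − z_0)/SE = (-0.244774 − 0.151140) / 0.192450 = -0.395914 / 0.192450 = -2.057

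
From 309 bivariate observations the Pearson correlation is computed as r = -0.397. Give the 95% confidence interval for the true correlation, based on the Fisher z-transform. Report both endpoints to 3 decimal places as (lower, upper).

Fisher z: z_r = atanh(r) = ½·ln((1+(-0.397))/(1−(-0.397))) = -0.420083
SE(z) = 1/√(n−3) = 1/√306 = 0.057166
95% ⇒ z* = 1.960; margin = 1.960·0.057166 = 0.112045
CI on z-scale: (-0.532128, -0.308038)
Back-transform: tanh(-0.532128) = -0.487006, tanh(-0.308038) = -0.298651

(-0.487, -0.299)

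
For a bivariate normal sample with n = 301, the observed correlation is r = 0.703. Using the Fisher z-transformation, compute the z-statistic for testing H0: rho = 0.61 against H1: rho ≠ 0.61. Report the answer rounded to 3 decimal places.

Fisher z: atanh(0.703) = 0.873207, atanh(0.61) = 0.708921
z = (z_r − z_0)·√(n−3) = (0.873207 − 0.708921)·√298 = 0.164286 · 17.262677 = 2.836

2.836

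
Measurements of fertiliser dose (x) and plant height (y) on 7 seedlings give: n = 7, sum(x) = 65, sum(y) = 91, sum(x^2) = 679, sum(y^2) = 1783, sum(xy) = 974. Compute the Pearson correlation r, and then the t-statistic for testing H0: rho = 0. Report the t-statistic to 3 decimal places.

1.705

Numerator: nΣxy − (Σx)(Σy) = 7·974 − (65)(91) = 903
Denominator: √[(nΣx²−(Σx)²)(nΣy²−(Σy)²)]
  nΣx²−(Σx)² = 7·679 − 4225 = 528;  nΣy²−(Σy)² = 7·1783 − 8281 = 4200
  √(528·4200) = √2217600 = 1489.1608
r = 903 / 1489.1608 = 0.6064
t = r·√(n−2)/√(1−r²) = 0.6064·√5 / √(1−0.367721) = 1.355952 / 0.795160 = 1.705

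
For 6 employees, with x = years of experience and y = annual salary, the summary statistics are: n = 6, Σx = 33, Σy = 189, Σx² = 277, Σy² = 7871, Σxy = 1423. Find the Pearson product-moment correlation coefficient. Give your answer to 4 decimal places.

0.8962

Numerator: nΣxy − (Σx)(Σy) = 6·1423 − (33)(189) = 2301
Denominator: √[(nΣx²−(Σx)²)(nΣy²−(Σy)²)]
  nΣx²−(Σx)² = 6·277 − 1089 = 573;  nΣy²−(Σy)² = 6·7871 − 35721 = 11505
  √(573·11505) = √6592365 = 2567.5601
r = 2301 / 2567.5601 = 0.8962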